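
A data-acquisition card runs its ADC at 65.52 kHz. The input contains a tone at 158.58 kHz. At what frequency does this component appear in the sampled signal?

158.58 kHz mod fs = 27.54 kHz.
27.54 kHz ≤ fs/2 = 32.76 kHz, appears at 27.54 kHz.

27.54 kHz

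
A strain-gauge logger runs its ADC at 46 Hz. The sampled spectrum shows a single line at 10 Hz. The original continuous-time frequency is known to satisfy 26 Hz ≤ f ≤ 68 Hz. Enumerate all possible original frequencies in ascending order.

Frequencies that alias to 10 Hz are k·fs ± 10 Hz for integer k ≥ 0.
k=0: 10 Hz.
k=1: 36 Hz, 56 Hz.
k=2: 82 Hz, 102 Hz.
Within [26 Hz, 68 Hz]: 36 Hz, 56 Hz.

36 Hz, 56 Hz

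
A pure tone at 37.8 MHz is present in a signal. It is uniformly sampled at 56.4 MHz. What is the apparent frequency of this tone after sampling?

37.8 MHz > fs/2 = 28.2 MHz, folds to fs − 37.8 MHz = 18.6 MHz.

18.6 MHz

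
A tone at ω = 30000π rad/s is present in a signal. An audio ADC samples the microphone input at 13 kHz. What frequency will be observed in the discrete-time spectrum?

ω = 30000π rad/s → f = ω/(2π) = 15000 Hz = 15 kHz.
15 kHz mod fs = 2 kHz.
2 kHz ≤ fs/2 = 6.5 kHz, appears at 2 kHz.

2 kHz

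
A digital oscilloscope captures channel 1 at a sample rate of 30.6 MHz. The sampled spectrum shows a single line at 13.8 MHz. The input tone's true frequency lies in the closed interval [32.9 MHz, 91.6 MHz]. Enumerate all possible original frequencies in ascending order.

44.4 MHz, 47.4 MHz, 75 MHz, 78 MHz

Frequencies that alias to 13.8 MHz are k·fs ± 13.8 MHz for integer k ≥ 0.
k=0: 13.8 MHz.
k=1: 16.8 MHz, 44.4 MHz.
k=2: 47.4 MHz, 75 MHz.
k=3: 78 MHz, 105.6 MHz.
k=4: 108.6 MHz, 136.2 MHz.
Within [32.9 MHz, 91.6 MHz]: 44.4 MHz, 47.4 MHz, 75 MHz, 78 MHz.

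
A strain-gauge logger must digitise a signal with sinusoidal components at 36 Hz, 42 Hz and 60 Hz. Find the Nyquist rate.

120 Hz

Highest-frequency component: 60 Hz.
Nyquist rate = 2 × 60 Hz = 120 Hz.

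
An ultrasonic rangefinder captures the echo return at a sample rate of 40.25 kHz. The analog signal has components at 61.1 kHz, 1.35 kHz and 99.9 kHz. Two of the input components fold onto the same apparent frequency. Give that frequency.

19.4 kHz

fs/2 = 20.125 kHz.
61.1 kHz mod fs = 20.85 kHz.
20.85 kHz > fs/2 = 20.125 kHz, folds to fs − 20.85 kHz = 19.4 kHz.
1.35 kHz ≤ fs/2 = 20.125 kHz, passes unchanged.
99.9 kHz mod fs = 19.4 kHz.
19.4 kHz ≤ fs/2 = 20.125 kHz, appears at 19.4 kHz.
61.1 kHz and 99.9 kHz both map to 19.4 kHz.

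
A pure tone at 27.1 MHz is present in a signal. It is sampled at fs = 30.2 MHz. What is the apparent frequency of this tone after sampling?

27.1 MHz > fs/2 = 15.1 MHz, folds to fs − 27.1 MHz = 3.1 MHz.

3.1 MHz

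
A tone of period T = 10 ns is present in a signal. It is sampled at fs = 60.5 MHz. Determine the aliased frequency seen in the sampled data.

T = 10 ns → f = 1/T = 100 MHz.
100 MHz mod fs = 39.5 MHz.
39.5 MHz > fs/2 = 30.25 MHz, folds to fs − 39.5 MHz = 21 MHz.

21 MHz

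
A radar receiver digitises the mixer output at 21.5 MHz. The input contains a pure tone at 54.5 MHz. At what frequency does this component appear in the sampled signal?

10 MHz

54.5 MHz mod fs = 11.5 MHz.
11.5 MHz > fs/2 = 10.75 MHz, folds to fs − 11.5 MHz = 10 MHz.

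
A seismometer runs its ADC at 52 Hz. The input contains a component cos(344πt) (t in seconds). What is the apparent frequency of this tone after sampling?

ω = 344π rad/s → f = ω/(2π) = 172 Hz.
172 Hz mod fs = 16 Hz.
16 Hz ≤ fs/2 = 26 Hz, appears at 16 Hz.

16 Hz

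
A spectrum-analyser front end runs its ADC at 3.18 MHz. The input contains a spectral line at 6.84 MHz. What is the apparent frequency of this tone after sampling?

6.84 MHz mod fs = 0.48 MHz.
0.48 MHz ≤ fs/2 = 1.59 MHz, appears at 0.48 MHz.

0.48 MHz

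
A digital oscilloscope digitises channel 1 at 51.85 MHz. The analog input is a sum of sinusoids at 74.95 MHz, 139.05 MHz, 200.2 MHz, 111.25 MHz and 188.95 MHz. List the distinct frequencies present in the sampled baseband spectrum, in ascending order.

fs/2 = 25.925 MHz.
74.95 MHz mod fs = 23.1 MHz.
23.1 MHz ≤ fs/2 = 25.925 MHz, appears at 23.1 MHz.
139.05 MHz mod fs = 35.35 MHz.
35.35 MHz > fs/2 = 25.925 MHz, folds to fs − 35.35 MHz = 16.5 MHz.
200.2 MHz mod fs = 44.65 MHz.
44.65 MHz > fs/2 = 25.925 MHz, folds to fs − 44.65 MHz = 7.2 MHz.
111.25 MHz mod fs = 7.55 MHz.
7.55 MHz ≤ fs/2 = 25.925 MHz, appears at 7.55 MHz.
188.95 MHz mod fs = 33.4 MHz.
33.4 MHz > fs/2 = 25.925 MHz, folds to fs − 33.4 MHz = 18.45 MHz.
Distinct values: {7.2 MHz, 7.55 MHz, 16.5 MHz, 18.45 MHz, 23.1 MHz}.

7.2 MHz, 7.55 MHz, 16.5 MHz, 18.45 MHz, 23.1 MHz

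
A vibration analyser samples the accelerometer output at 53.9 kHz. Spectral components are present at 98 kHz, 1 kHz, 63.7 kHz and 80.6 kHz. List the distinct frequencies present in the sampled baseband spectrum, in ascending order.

1 kHz, 9.8 kHz, 26.7 kHz

fs/2 = 26.95 kHz.
98 kHz mod fs = 44.1 kHz.
44.1 kHz > fs/2 = 26.95 kHz, folds to fs − 44.1 kHz = 9.8 kHz.
1 kHz ≤ fs/2 = 26.95 kHz, passes unchanged.
63.7 kHz mod fs = 9.8 kHz.
9.8 kHz ≤ fs/2 = 26.95 kHz, appears at 9.8 kHz.
80.6 kHz mod fs = 26.7 kHz.
26.7 kHz ≤ fs/2 = 26.95 kHz, appears at 26.7 kHz.
Distinct values: {1 kHz, 9.8 kHz, 26.7 kHz}.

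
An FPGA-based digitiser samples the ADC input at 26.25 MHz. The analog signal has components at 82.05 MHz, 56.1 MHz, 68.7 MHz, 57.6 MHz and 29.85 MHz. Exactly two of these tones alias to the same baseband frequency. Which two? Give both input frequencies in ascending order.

fs/2 = 13.125 MHz.
82.05 MHz mod fs = 3.3 MHz.
3.3 MHz ≤ fs/2 = 13.125 MHz, appears at 3.3 MHz.
56.1 MHz mod fs = 3.6 MHz.
3.6 MHz ≤ fs/2 = 13.125 MHz, appears at 3.6 MHz.
68.7 MHz mod fs = 16.2 MHz.
16.2 MHz > fs/2 = 13.125 MHz, folds to fs − 16.2 MHz = 10.05 MHz.
57.6 MHz mod fs = 5.1 MHz.
5.1 MHz ≤ fs/2 = 13.125 MHz, appears at 5.1 MHz.
29.85 MHz mod fs = 3.6 MHz.
3.6 MHz ≤ fs/2 = 13.125 MHz, appears at 3.6 MHz.
29.85 MHz and 56.1 MHz both map to 3.6 MHz.

29.85 MHz, 56.1 MHz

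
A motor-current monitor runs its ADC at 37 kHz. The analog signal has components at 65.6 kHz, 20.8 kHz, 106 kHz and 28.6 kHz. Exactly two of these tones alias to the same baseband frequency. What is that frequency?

8.4 kHz

fs/2 = 18.5 kHz.
65.6 kHz mod fs = 28.6 kHz.
28.6 kHz > fs/2 = 18.5 kHz, folds to fs − 28.6 kHz = 8.4 kHz.
20.8 kHz > fs/2 = 18.5 kHz, folds to fs − 20.8 kHz = 16.2 kHz.
106 kHz mod fs = 32 kHz.
32 kHz > fs/2 = 18.5 kHz, folds to fs − 32 kHz = 5 kHz.
28.6 kHz > fs/2 = 18.5 kHz, folds to fs − 28.6 kHz = 8.4 kHz.
28.6 kHz and 65.6 kHz both map to 8.4 kHz.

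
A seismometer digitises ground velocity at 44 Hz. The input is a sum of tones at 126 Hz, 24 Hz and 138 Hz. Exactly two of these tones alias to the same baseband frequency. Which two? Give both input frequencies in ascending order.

126 Hz, 138 Hz

fs/2 = 22 Hz.
126 Hz mod fs = 38 Hz.
38 Hz > fs/2 = 22 Hz, folds to fs − 38 Hz = 6 Hz.
24 Hz > fs/2 = 22 Hz, folds to fs − 24 Hz = 20 Hz.
138 Hz mod fs = 6 Hz.
6 Hz ≤ fs/2 = 22 Hz, appears at 6 Hz.
126 Hz and 138 Hz both map to 6 Hz.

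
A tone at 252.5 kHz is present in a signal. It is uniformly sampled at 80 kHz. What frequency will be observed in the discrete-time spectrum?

252.5 kHz mod fs = 12.5 kHz.
12.5 kHz ≤ fs/2 = 40 kHz, appears at 12.5 kHz.

12.5 kHz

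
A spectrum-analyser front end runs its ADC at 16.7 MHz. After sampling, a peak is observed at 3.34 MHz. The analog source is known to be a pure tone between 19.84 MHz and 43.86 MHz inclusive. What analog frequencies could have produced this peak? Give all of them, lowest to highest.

20.04 MHz, 30.06 MHz, 36.74 MHz

Frequencies that alias to 3.34 MHz are k·fs ± 3.34 MHz for integer k ≥ 0.
k=0: 3.34 MHz.
k=1: 13.36 MHz, 20.04 MHz.
k=2: 30.06 MHz, 36.74 MHz.
k=3: 46.76 MHz, 53.44 MHz.
Within [19.84 MHz, 43.86 MHz]: 20.04 MHz, 30.06 MHz, 36.74 MHz.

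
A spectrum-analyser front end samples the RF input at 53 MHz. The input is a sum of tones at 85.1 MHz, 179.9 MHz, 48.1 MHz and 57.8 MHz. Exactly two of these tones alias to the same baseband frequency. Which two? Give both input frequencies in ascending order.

fs/2 = 26.5 MHz.
85.1 MHz mod fs = 32.1 MHz.
32.1 MHz > fs/2 = 26.5 MHz, folds to fs − 32.1 MHz = 20.9 MHz.
179.9 MHz mod fs = 20.9 MHz.
20.9 MHz ≤ fs/2 = 26.5 MHz, appears at 20.9 MHz.
48.1 MHz > fs/2 = 26.5 MHz, folds to fs − 48.1 MHz = 4.9 MHz.
57.8 MHz mod fs = 4.8 MHz.
4.8 MHz ≤ fs/2 = 26.5 MHz, appears at 4.8 MHz.
85.1 MHz and 179.9 MHz both map to 20.9 MHz.

85.1 MHz, 179.9 MHz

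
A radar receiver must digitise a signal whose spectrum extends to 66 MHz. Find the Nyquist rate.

Nyquist rate = 2 × 66 MHz = 132 MHz.

132 MHz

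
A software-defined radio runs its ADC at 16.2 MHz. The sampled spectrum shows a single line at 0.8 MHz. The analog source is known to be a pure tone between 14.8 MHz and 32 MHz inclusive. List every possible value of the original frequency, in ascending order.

Frequencies that alias to 0.8 MHz are k·fs ± 0.8 MHz for integer k ≥ 0.
k=0: 0.8 MHz.
k=1: 15.4 MHz, 17 MHz.
k=2: 31.6 MHz, 33.2 MHz.
k=3: 47.8 MHz, 49.4 MHz.
Within [14.8 MHz, 32 MHz]: 15.4 MHz, 17 MHz, 31.6 MHz.

15.4 MHz, 17 MHz, 31.6 MHz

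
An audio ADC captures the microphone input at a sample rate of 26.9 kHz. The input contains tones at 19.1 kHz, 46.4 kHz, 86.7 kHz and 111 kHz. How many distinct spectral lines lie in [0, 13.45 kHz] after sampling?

fs/2 = 13.45 kHz.
19.1 kHz > fs/2 = 13.45 kHz, folds to fs − 19.1 kHz = 7.8 kHz.
46.4 kHz mod fs = 19.5 kHz.
19.5 kHz > fs/2 = 13.45 kHz, folds to fs − 19.5 kHz = 7.4 kHz.
86.7 kHz mod fs = 6 kHz.
6 kHz ≤ fs/2 = 13.45 kHz, appears at 6 kHz.
111 kHz mod fs = 3.4 kHz.
3.4 kHz ≤ fs/2 = 13.45 kHz, appears at 3.4 kHz.
Distinct values: {3.4 kHz, 6 kHz, 7.4 kHz, 7.8 kHz} → 4.

4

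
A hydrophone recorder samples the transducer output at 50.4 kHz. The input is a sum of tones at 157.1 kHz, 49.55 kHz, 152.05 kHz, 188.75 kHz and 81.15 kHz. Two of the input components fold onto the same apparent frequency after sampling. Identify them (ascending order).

fs/2 = 25.2 kHz.
157.1 kHz mod fs = 5.9 kHz.
5.9 kHz ≤ fs/2 = 25.2 kHz, appears at 5.9 kHz.
49.55 kHz > fs/2 = 25.2 kHz, folds to fs − 49.55 kHz = 0.85 kHz.
152.05 kHz mod fs = 0.85 kHz.
0.85 kHz ≤ fs/2 = 25.2 kHz, appears at 0.85 kHz.
188.75 kHz mod fs = 37.55 kHz.
37.55 kHz > fs/2 = 25.2 kHz, folds to fs − 37.55 kHz = 12.85 kHz.
81.15 kHz mod fs = 30.75 kHz.
30.75 kHz > fs/2 = 25.2 kHz, folds to fs − 30.75 kHz = 19.65 kHz.
49.55 kHz and 152.05 kHz both map to 0.85 kHz.

49.55 kHz, 152.05 kHz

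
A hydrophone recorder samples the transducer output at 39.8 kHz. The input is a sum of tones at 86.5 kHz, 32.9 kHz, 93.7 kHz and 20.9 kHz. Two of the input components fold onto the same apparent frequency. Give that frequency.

6.9 kHz

fs/2 = 19.9 kHz.
86.5 kHz mod fs = 6.9 kHz.
6.9 kHz ≤ fs/2 = 19.9 kHz, appears at 6.9 kHz.
32.9 kHz > fs/2 = 19.9 kHz, folds to fs − 32.9 kHz = 6.9 kHz.
93.7 kHz mod fs = 14.1 kHz.
14.1 kHz ≤ fs/2 = 19.9 kHz, appears at 14.1 kHz.
20.9 kHz > fs/2 = 19.9 kHz, folds to fs − 20.9 kHz = 18.9 kHz.
32.9 kHz and 86.5 kHz both map to 6.9 kHz.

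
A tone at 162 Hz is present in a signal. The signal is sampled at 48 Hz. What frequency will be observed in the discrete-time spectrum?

18 Hz

162 Hz mod fs = 18 Hz.
18 Hz ≤ fs/2 = 24 Hz, appears at 18 Hz.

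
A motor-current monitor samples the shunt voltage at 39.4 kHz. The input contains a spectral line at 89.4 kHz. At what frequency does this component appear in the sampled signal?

89.4 kHz mod fs = 10.6 kHz.
10.6 kHz ≤ fs/2 = 19.7 kHz, appears at 10.6 kHz.

10.6 kHz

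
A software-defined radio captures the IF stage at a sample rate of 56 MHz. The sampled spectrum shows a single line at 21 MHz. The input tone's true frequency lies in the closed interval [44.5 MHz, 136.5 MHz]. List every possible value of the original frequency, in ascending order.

Frequencies that alias to 21 MHz are k·fs ± 21 MHz for integer k ≥ 0.
k=0: 21 MHz.
k=1: 35 MHz, 77 MHz.
k=2: 91 MHz, 133 MHz.
k=3: 147 MHz, 189 MHz.
Within [44.5 MHz, 136.5 MHz]: 77 MHz, 91 MHz, 133 MHz.

77 MHz, 91 MHz, 133 MHz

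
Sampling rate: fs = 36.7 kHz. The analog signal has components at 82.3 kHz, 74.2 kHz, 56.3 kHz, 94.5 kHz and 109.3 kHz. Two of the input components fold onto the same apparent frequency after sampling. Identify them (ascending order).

74.2 kHz, 109.3 kHz

fs/2 = 18.35 kHz.
82.3 kHz mod fs = 8.9 kHz.
8.9 kHz ≤ fs/2 = 18.35 kHz, appears at 8.9 kHz.
74.2 kHz mod fs = 0.8 kHz.
0.8 kHz ≤ fs/2 = 18.35 kHz, appears at 0.8 kHz.
56.3 kHz mod fs = 19.6 kHz.
19.6 kHz > fs/2 = 18.35 kHz, folds to fs − 19.6 kHz = 17.1 kHz.
94.5 kHz mod fs = 21.1 kHz.
21.1 kHz > fs/2 = 18.35 kHz, folds to fs − 21.1 kHz = 15.6 kHz.
109.3 kHz mod fs = 35.9 kHz.
35.9 kHz > fs/2 = 18.35 kHz, folds to fs − 35.9 kHz = 0.8 kHz.
74.2 kHz and 109.3 kHz both map to 0.8 kHz.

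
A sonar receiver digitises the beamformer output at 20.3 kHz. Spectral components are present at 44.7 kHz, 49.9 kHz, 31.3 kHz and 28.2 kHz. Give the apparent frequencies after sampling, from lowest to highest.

4.1 kHz, 7.9 kHz, 9.3 kHz

fs/2 = 10.15 kHz.
44.7 kHz mod fs = 4.1 kHz.
4.1 kHz ≤ fs/2 = 10.15 kHz, appears at 4.1 kHz.
49.9 kHz mod fs = 9.3 kHz.
9.3 kHz ≤ fs/2 = 10.15 kHz, appears at 9.3 kHz.
31.3 kHz mod fs = 11 kHz.
11 kHz > fs/2 = 10.15 kHz, folds to fs − 11 kHz = 9.3 kHz.
28.2 kHz mod fs = 7.9 kHz.
7.9 kHz ≤ fs/2 = 10.15 kHz, appears at 7.9 kHz.
Distinct values: {4.1 kHz, 7.9 kHz, 9.3 kHz}.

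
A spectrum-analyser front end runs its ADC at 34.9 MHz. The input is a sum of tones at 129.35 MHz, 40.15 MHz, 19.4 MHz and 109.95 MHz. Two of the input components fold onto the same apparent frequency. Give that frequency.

5.25 MHz

fs/2 = 17.45 MHz.
129.35 MHz mod fs = 24.65 MHz.
24.65 MHz > fs/2 = 17.45 MHz, folds to fs − 24.65 MHz = 10.25 MHz.
40.15 MHz mod fs = 5.25 MHz.
5.25 MHz ≤ fs/2 = 17.45 MHz, appears at 5.25 MHz.
19.4 MHz > fs/2 = 17.45 MHz, folds to fs − 19.4 MHz = 15.5 MHz.
109.95 MHz mod fs = 5.25 MHz.
5.25 MHz ≤ fs/2 = 17.45 MHz, appears at 5.25 MHz.
40.15 MHz and 109.95 MHz both map to 5.25 MHz.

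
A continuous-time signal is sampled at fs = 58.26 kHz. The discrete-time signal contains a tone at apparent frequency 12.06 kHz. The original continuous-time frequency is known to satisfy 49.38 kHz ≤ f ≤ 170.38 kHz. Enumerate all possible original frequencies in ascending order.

70.32 kHz, 104.46 kHz, 128.58 kHz, 162.72 kHz

Frequencies that alias to 12.06 kHz are k·fs ± 12.06 kHz for integer k ≥ 0.
k=0: 12.06 kHz.
k=1: 46.2 kHz, 70.32 kHz.
k=2: 104.46 kHz, 128.58 kHz.
k=3: 162.72 kHz, 186.84 kHz.
k=4: 220.98 kHz, 245.1 kHz.
Within [49.38 kHz, 170.38 kHz]: 70.32 kHz, 104.46 kHz, 128.58 kHz, 162.72 kHz.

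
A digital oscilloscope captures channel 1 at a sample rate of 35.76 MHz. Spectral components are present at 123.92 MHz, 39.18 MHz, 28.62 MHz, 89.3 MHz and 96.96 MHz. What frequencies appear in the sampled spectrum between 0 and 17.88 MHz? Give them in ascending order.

3.42 MHz, 7.14 MHz, 10.32 MHz, 16.64 MHz, 17.78 MHz

fs/2 = 17.88 MHz.
123.92 MHz mod fs = 16.64 MHz.
16.64 MHz ≤ fs/2 = 17.88 MHz, appears at 16.64 MHz.
39.18 MHz mod fs = 3.42 MHz.
3.42 MHz ≤ fs/2 = 17.88 MHz, appears at 3.42 MHz.
28.62 MHz > fs/2 = 17.88 MHz, folds to fs − 28.62 MHz = 7.14 MHz.
89.3 MHz mod fs = 17.78 MHz.
17.78 MHz ≤ fs/2 = 17.88 MHz, appears at 17.78 MHz.
96.96 MHz mod fs = 25.44 MHz.
25.44 MHz > fs/2 = 17.88 MHz, folds to fs − 25.44 MHz = 10.32 MHz.
Distinct values: {3.42 MHz, 7.14 MHz, 10.32 MHz, 16.64 MHz, 17.78 MHz}.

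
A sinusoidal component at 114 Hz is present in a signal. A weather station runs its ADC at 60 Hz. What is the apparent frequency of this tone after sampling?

114 Hz mod fs = 54 Hz.
54 Hz > fs/2 = 30 Hz, folds to fs − 54 Hz = 6 Hz.

6 Hz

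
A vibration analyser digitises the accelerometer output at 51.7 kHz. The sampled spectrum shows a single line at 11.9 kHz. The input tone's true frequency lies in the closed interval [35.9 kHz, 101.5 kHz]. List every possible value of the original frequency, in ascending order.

39.8 kHz, 63.6 kHz, 91.5 kHz

Frequencies that alias to 11.9 kHz are k·fs ± 11.9 kHz for integer k ≥ 0.
k=0: 11.9 kHz.
k=1: 39.8 kHz, 63.6 kHz.
k=2: 91.5 kHz, 115.3 kHz.
k=3: 143.2 kHz, 167 kHz.
Within [35.9 kHz, 101.5 kHz]: 39.8 kHz, 63.6 kHz, 91.5 kHz.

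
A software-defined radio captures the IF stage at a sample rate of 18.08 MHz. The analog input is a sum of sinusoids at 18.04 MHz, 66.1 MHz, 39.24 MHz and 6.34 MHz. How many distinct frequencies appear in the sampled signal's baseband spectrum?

4

fs/2 = 9.04 MHz.
18.04 MHz > fs/2 = 9.04 MHz, folds to fs − 18.04 MHz = 0.04 MHz.
66.1 MHz mod fs = 11.86 MHz.
11.86 MHz > fs/2 = 9.04 MHz, folds to fs − 11.86 MHz = 6.22 MHz.
39.24 MHz mod fs = 3.08 MHz.
3.08 MHz ≤ fs/2 = 9.04 MHz, appears at 3.08 MHz.
6.34 MHz ≤ fs/2 = 9.04 MHz, passes unchanged.
Distinct values: {0.04 MHz, 3.08 MHz, 6.22 MHz, 6.34 MHz} → 4.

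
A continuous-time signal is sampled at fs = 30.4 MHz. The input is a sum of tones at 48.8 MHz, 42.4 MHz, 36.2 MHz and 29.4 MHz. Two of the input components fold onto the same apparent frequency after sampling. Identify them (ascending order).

42.4 MHz, 48.8 MHz

fs/2 = 15.2 MHz.
48.8 MHz mod fs = 18.4 MHz.
18.4 MHz > fs/2 = 15.2 MHz, folds to fs − 18.4 MHz = 12 MHz.
42.4 MHz mod fs = 12 MHz.
12 MHz ≤ fs/2 = 15.2 MHz, appears at 12 MHz.
36.2 MHz mod fs = 5.8 MHz.
5.8 MHz ≤ fs/2 = 15.2 MHz, appears at 5.8 MHz.
29.4 MHz > fs/2 = 15.2 MHz, folds to fs − 29.4 MHz = 1 MHz.
42.4 MHz and 48.8 MHz both map to 12 MHz.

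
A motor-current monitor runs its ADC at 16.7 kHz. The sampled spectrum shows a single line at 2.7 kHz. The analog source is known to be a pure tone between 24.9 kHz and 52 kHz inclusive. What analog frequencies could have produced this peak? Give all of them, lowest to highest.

30.7 kHz, 36.1 kHz, 47.4 kHz

Frequencies that alias to 2.7 kHz are k·fs ± 2.7 kHz for integer k ≥ 0.
k=0: 2.7 kHz.
k=1: 14 kHz, 19.4 kHz.
k=2: 30.7 kHz, 36.1 kHz.
k=3: 47.4 kHz, 52.8 kHz.
k=4: 64.1 kHz, 69.5 kHz.
Within [24.9 kHz, 52 kHz]: 30.7 kHz, 36.1 kHz, 47.4 kHz.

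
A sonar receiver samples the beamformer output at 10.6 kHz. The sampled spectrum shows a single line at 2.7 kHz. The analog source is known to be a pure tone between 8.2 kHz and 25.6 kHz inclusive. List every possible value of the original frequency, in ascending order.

13.3 kHz, 18.5 kHz, 23.9 kHz

Frequencies that alias to 2.7 kHz are k·fs ± 2.7 kHz for integer k ≥ 0.
k=0: 2.7 kHz.
k=1: 7.9 kHz, 13.3 kHz.
k=2: 18.5 kHz, 23.9 kHz.
k=3: 29.1 kHz, 34.5 kHz.
Within [8.2 kHz, 25.6 kHz]: 13.3 kHz, 18.5 kHz, 23.9 kHz.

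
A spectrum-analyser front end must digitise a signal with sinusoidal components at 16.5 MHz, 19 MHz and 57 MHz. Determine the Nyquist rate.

114 MHz

Highest-frequency component: 57 MHz.
Nyquist rate = 2 × 57 MHz = 114 MHz.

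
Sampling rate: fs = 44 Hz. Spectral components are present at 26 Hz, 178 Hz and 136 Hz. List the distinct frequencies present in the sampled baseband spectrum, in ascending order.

fs/2 = 22 Hz.
26 Hz > fs/2 = 22 Hz, folds to fs − 26 Hz = 18 Hz.
178 Hz mod fs = 2 Hz.
2 Hz ≤ fs/2 = 22 Hz, appears at 2 Hz.
136 Hz mod fs = 4 Hz.
4 Hz ≤ fs/2 = 22 Hz, appears at 4 Hz.
Distinct values: {2 Hz, 4 Hz, 18 Hz}.

2 Hz, 4 Hz, 18 Hz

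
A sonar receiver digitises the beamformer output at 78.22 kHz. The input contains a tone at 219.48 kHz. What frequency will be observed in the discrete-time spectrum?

15.18 kHz

219.48 kHz mod fs = 63.04 kHz.
63.04 kHz > fs/2 = 39.11 kHz, folds to fs − 63.04 kHz = 15.18 kHz.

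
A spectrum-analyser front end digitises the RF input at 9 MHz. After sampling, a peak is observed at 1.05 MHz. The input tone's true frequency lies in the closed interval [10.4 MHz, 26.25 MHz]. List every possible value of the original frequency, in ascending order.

Frequencies that alias to 1.05 MHz are k·fs ± 1.05 MHz for integer k ≥ 0.
k=0: 1.05 MHz.
k=1: 7.95 MHz, 10.05 MHz.
k=2: 16.95 MHz, 19.05 MHz.
k=3: 25.95 MHz, 28.05 MHz.
k=4: 34.95 MHz, 37.05 MHz.
Within [10.4 MHz, 26.25 MHz]: 16.95 MHz, 19.05 MHz, 25.95 MHz.

16.95 MHz, 19.05 MHz, 25.95 MHz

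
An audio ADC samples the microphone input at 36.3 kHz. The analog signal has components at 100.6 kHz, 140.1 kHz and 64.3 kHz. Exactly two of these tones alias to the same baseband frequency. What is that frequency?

8.3 kHz

fs/2 = 18.15 kHz.
100.6 kHz mod fs = 28 kHz.
28 kHz > fs/2 = 18.15 kHz, folds to fs − 28 kHz = 8.3 kHz.
140.1 kHz mod fs = 31.2 kHz.
31.2 kHz > fs/2 = 18.15 kHz, folds to fs − 31.2 kHz = 5.1 kHz.
64.3 kHz mod fs = 28 kHz.
28 kHz > fs/2 = 18.15 kHz, folds to fs − 28 kHz = 8.3 kHz.
64.3 kHz and 100.6 kHz both map to 8.3 kHz.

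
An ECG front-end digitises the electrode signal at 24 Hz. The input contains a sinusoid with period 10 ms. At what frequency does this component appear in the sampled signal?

4 Hz

T = 10 ms → f = 1/T = 100 Hz.
100 Hz mod fs = 4 Hz.
4 Hz ≤ fs/2 = 12 Hz, appears at 4 Hz.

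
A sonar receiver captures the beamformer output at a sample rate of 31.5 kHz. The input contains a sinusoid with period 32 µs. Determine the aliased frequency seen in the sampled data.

T = 32 µs → f = 1/T = 31.25 kHz.
31.25 kHz > fs/2 = 15.75 kHz, folds to fs − 31.25 kHz = 0.25 kHz.

0.25 kHz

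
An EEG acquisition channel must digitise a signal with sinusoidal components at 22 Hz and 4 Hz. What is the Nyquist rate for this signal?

Highest-frequency component: 22 Hz.
Nyquist rate = 2 × 22 Hz = 44 Hz.

44 Hz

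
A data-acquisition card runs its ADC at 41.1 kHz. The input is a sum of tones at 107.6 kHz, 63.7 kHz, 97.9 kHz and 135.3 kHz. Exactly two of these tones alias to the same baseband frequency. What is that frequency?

15.7 kHz

fs/2 = 20.55 kHz.
107.6 kHz mod fs = 25.4 kHz.
25.4 kHz > fs/2 = 20.55 kHz, folds to fs − 25.4 kHz = 15.7 kHz.
63.7 kHz mod fs = 22.6 kHz.
22.6 kHz > fs/2 = 20.55 kHz, folds to fs − 22.6 kHz = 18.5 kHz.
97.9 kHz mod fs = 15.7 kHz.
15.7 kHz ≤ fs/2 = 20.55 kHz, appears at 15.7 kHz.
135.3 kHz mod fs = 12 kHz.
12 kHz ≤ fs/2 = 20.55 kHz, appears at 12 kHz.
97.9 kHz and 107.6 kHz both map to 15.7 kHz.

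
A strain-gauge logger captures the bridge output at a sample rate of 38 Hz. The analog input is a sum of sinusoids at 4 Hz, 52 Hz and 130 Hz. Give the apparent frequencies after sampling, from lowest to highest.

4 Hz, 14 Hz, 16 Hz

fs/2 = 19 Hz.
4 Hz ≤ fs/2 = 19 Hz, passes unchanged.
52 Hz mod fs = 14 Hz.
14 Hz ≤ fs/2 = 19 Hz, appears at 14 Hz.
130 Hz mod fs = 16 Hz.
16 Hz ≤ fs/2 = 19 Hz, appears at 16 Hz.
Distinct values: {4 Hz, 14 Hz, 16 Hz}.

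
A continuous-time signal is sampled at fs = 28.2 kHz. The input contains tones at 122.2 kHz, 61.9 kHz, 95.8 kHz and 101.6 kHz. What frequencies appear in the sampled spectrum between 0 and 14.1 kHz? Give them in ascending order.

5.5 kHz, 9.4 kHz, 11.2 kHz

fs/2 = 14.1 kHz.
122.2 kHz mod fs = 9.4 kHz.
9.4 kHz ≤ fs/2 = 14.1 kHz, appears at 9.4 kHz.
61.9 kHz mod fs = 5.5 kHz.
5.5 kHz ≤ fs/2 = 14.1 kHz, appears at 5.5 kHz.
95.8 kHz mod fs = 11.2 kHz.
11.2 kHz ≤ fs/2 = 14.1 kHz, appears at 11.2 kHz.
101.6 kHz mod fs = 17 kHz.
17 kHz > fs/2 = 14.1 kHz, folds to fs − 17 kHz = 11.2 kHz.
Distinct values: {5.5 kHz, 9.4 kHz, 11.2 kHz}.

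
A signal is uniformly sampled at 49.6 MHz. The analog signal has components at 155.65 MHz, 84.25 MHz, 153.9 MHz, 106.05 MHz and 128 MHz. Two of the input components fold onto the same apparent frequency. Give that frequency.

fs/2 = 24.8 MHz.
155.65 MHz mod fs = 6.85 MHz.
6.85 MHz ≤ fs/2 = 24.8 MHz, appears at 6.85 MHz.
84.25 MHz mod fs = 34.65 MHz.
34.65 MHz > fs/2 = 24.8 MHz, folds to fs − 34.65 MHz = 14.95 MHz.
153.9 MHz mod fs = 5.1 MHz.
5.1 MHz ≤ fs/2 = 24.8 MHz, appears at 5.1 MHz.
106.05 MHz mod fs = 6.85 MHz.
6.85 MHz ≤ fs/2 = 24.8 MHz, appears at 6.85 MHz.
128 MHz mod fs = 28.8 MHz.
28.8 MHz > fs/2 = 24.8 MHz, folds to fs − 28.8 MHz = 20.8 MHz.
106.05 MHz and 155.65 MHz both map to 6.85 MHz.

6.85 MHz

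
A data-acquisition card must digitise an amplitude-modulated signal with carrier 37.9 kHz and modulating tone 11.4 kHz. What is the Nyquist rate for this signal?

AM sidebands sit at fc ± fm = 26.5 kHz and 49.3 kHz.
Highest-frequency component: 49.3 kHz.
Nyquist rate = 2 × 49.3 kHz = 98.6 kHz.

98.6 kHz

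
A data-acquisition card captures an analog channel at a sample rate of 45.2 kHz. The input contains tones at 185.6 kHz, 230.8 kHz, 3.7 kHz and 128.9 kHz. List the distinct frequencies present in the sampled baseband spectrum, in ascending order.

fs/2 = 22.6 kHz.
185.6 kHz mod fs = 4.8 kHz.
4.8 kHz ≤ fs/2 = 22.6 kHz, appears at 4.8 kHz.
230.8 kHz mod fs = 4.8 kHz.
4.8 kHz ≤ fs/2 = 22.6 kHz, appears at 4.8 kHz.
3.7 kHz ≤ fs/2 = 22.6 kHz, passes unchanged.
128.9 kHz mod fs = 38.5 kHz.
38.5 kHz > fs/2 = 22.6 kHz, folds to fs − 38.5 kHz = 6.7 kHz.
Distinct values: {3.7 kHz, 4.8 kHz, 6.7 kHz}.

3.7 kHz, 4.8 kHz, 6.7 kHz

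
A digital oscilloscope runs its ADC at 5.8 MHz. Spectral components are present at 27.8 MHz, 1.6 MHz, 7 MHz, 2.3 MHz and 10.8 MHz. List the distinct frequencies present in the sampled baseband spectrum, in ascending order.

fs/2 = 2.9 MHz.
27.8 MHz mod fs = 4.6 MHz.
4.6 MHz > fs/2 = 2.9 MHz, folds to fs − 4.6 MHz = 1.2 MHz.
1.6 MHz ≤ fs/2 = 2.9 MHz, passes unchanged.
7 MHz mod fs = 1.2 MHz.
1.2 MHz ≤ fs/2 = 2.9 MHz, appears at 1.2 MHz.
2.3 MHz ≤ fs/2 = 2.9 MHz, passes unchanged.
10.8 MHz mod fs = 5 MHz.
5 MHz > fs/2 = 2.9 MHz, folds to fs − 5 MHz = 0.8 MHz.
Distinct values: {0.8 MHz, 1.2 MHz, 1.6 MHz, 2.3 MHz}.

0.8 MHz, 1.2 MHz, 1.6 MHz, 2.3 MHz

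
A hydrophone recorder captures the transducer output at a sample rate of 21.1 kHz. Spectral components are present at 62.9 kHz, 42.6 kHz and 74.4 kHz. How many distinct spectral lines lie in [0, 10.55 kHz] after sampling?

2

fs/2 = 10.55 kHz.
62.9 kHz mod fs = 20.7 kHz.
20.7 kHz > fs/2 = 10.55 kHz, folds to fs − 20.7 kHz = 0.4 kHz.
42.6 kHz mod fs = 0.4 kHz.
0.4 kHz ≤ fs/2 = 10.55 kHz, appears at 0.4 kHz.
74.4 kHz mod fs = 11.1 kHz.
11.1 kHz > fs/2 = 10.55 kHz, folds to fs − 11.1 kHz = 10 kHz.
Distinct values: {0.4 kHz, 10 kHz} → 2.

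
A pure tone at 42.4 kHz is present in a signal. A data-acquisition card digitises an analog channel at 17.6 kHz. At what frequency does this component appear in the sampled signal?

42.4 kHz mod fs = 7.2 kHz.
7.2 kHz ≤ fs/2 = 8.8 kHz, appears at 7.2 kHz.

7.2 kHz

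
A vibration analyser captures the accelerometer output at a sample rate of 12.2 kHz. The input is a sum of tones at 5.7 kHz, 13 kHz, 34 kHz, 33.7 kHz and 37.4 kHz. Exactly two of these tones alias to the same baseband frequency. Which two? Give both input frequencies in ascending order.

fs/2 = 6.1 kHz.
5.7 kHz ≤ fs/2 = 6.1 kHz, passes unchanged.
13 kHz mod fs = 0.8 kHz.
0.8 kHz ≤ fs/2 = 6.1 kHz, appears at 0.8 kHz.
34 kHz mod fs = 9.6 kHz.
9.6 kHz > fs/2 = 6.1 kHz, folds to fs − 9.6 kHz = 2.6 kHz.
33.7 kHz mod fs = 9.3 kHz.
9.3 kHz > fs/2 = 6.1 kHz, folds to fs − 9.3 kHz = 2.9 kHz.
37.4 kHz mod fs = 0.8 kHz.
0.8 kHz ≤ fs/2 = 6.1 kHz, appears at 0.8 kHz.
13 kHz and 37.4 kHz both map to 0.8 kHz.

13 kHz, 37.4 kHz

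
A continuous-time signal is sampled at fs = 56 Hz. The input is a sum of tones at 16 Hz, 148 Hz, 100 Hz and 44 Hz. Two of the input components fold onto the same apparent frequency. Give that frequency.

fs/2 = 28 Hz.
16 Hz ≤ fs/2 = 28 Hz, passes unchanged.
148 Hz mod fs = 36 Hz.
36 Hz > fs/2 = 28 Hz, folds to fs − 36 Hz = 20 Hz.
100 Hz mod fs = 44 Hz.
44 Hz > fs/2 = 28 Hz, folds to fs − 44 Hz = 12 Hz.
44 Hz > fs/2 = 28 Hz, folds to fs − 44 Hz = 12 Hz.
44 Hz and 100 Hz both map to 12 Hz.

12 Hz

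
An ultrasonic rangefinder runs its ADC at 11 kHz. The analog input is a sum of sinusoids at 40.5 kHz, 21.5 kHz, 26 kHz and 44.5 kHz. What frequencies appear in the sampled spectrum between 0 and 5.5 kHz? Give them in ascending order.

0.5 kHz, 3.5 kHz, 4 kHz

fs/2 = 5.5 kHz.
40.5 kHz mod fs = 7.5 kHz.
7.5 kHz > fs/2 = 5.5 kHz, folds to fs − 7.5 kHz = 3.5 kHz.
21.5 kHz mod fs = 10.5 kHz.
10.5 kHz > fs/2 = 5.5 kHz, folds to fs − 10.5 kHz = 0.5 kHz.
26 kHz mod fs = 4 kHz.
4 kHz ≤ fs/2 = 5.5 kHz, appears at 4 kHz.
44.5 kHz mod fs = 0.5 kHz.
0.5 kHz ≤ fs/2 = 5.5 kHz, appears at 0.5 kHz.
Distinct values: {0.5 kHz, 3.5 kHz, 4 kHz}.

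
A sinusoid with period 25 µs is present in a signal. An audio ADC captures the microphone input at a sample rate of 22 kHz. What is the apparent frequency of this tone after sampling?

T = 25 µs → f = 1/T = 40 kHz.
40 kHz mod fs = 18 kHz.
18 kHz > fs/2 = 11 kHz, folds to fs − 18 kHz = 4 kHz.

4 kHz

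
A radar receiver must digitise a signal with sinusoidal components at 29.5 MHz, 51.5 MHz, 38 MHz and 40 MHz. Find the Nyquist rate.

103 MHz

Highest-frequency component: 51.5 MHz.
Nyquist rate = 2 × 51.5 MHz = 103 MHz.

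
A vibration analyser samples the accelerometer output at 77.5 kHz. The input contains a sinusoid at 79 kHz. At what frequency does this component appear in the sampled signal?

79 kHz mod fs = 1.5 kHz.
1.5 kHz ≤ fs/2 = 38.75 kHz, appears at 1.5 kHz.

1.5 kHz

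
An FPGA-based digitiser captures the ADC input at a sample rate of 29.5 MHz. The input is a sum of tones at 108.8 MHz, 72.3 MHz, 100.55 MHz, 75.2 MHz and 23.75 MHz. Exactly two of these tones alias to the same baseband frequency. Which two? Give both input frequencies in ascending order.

fs/2 = 14.75 MHz.
108.8 MHz mod fs = 20.3 MHz.
20.3 MHz > fs/2 = 14.75 MHz, folds to fs − 20.3 MHz = 9.2 MHz.
72.3 MHz mod fs = 13.3 MHz.
13.3 MHz ≤ fs/2 = 14.75 MHz, appears at 13.3 MHz.
100.55 MHz mod fs = 12.05 MHz.
12.05 MHz ≤ fs/2 = 14.75 MHz, appears at 12.05 MHz.
75.2 MHz mod fs = 16.2 MHz.
16.2 MHz > fs/2 = 14.75 MHz, folds to fs − 16.2 MHz = 13.3 MHz.
23.75 MHz > fs/2 = 14.75 MHz, folds to fs − 23.75 MHz = 5.75 MHz.
72.3 MHz and 75.2 MHz both map to 13.3 MHz.

72.3 MHz, 75.2 MHz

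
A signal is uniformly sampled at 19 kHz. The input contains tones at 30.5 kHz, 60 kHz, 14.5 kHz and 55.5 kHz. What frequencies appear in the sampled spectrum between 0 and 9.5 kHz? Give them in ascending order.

fs/2 = 9.5 kHz.
30.5 kHz mod fs = 11.5 kHz.
11.5 kHz > fs/2 = 9.5 kHz, folds to fs − 11.5 kHz = 7.5 kHz.
60 kHz mod fs = 3 kHz.
3 kHz ≤ fs/2 = 9.5 kHz, appears at 3 kHz.
14.5 kHz > fs/2 = 9.5 kHz, folds to fs − 14.5 kHz = 4.5 kHz.
55.5 kHz mod fs = 17.5 kHz.
17.5 kHz > fs/2 = 9.5 kHz, folds to fs − 17.5 kHz = 1.5 kHz.
Distinct values: {1.5 kHz, 3 kHz, 4.5 kHz, 7.5 kHz}.

1.5 kHz, 3 kHz, 4.5 kHz, 7.5 kHz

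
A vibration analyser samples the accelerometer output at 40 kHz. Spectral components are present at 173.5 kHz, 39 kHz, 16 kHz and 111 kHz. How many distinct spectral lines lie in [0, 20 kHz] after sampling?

fs/2 = 20 kHz.
173.5 kHz mod fs = 13.5 kHz.
13.5 kHz ≤ fs/2 = 20 kHz, appears at 13.5 kHz.
39 kHz > fs/2 = 20 kHz, folds to fs − 39 kHz = 1 kHz.
16 kHz ≤ fs/2 = 20 kHz, passes unchanged.
111 kHz mod fs = 31 kHz.
31 kHz > fs/2 = 20 kHz, folds to fs − 31 kHz = 9 kHz.
Distinct values: {1 kHz, 9 kHz, 13.5 kHz, 16 kHz} → 4.

4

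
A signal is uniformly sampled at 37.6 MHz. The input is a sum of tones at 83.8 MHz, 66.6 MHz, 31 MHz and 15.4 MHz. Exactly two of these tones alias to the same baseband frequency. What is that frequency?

fs/2 = 18.8 MHz.
83.8 MHz mod fs = 8.6 MHz.
8.6 MHz ≤ fs/2 = 18.8 MHz, appears at 8.6 MHz.
66.6 MHz mod fs = 29 MHz.
29 MHz > fs/2 = 18.8 MHz, folds to fs − 29 MHz = 8.6 MHz.
31 MHz > fs/2 = 18.8 MHz, folds to fs − 31 MHz = 6.6 MHz.
15.4 MHz ≤ fs/2 = 18.8 MHz, passes unchanged.
66.6 MHz and 83.8 MHz both map to 8.6 MHz.

8.6 MHz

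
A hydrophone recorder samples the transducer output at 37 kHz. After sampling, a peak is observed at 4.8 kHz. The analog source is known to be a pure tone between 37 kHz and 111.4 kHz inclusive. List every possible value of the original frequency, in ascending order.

41.8 kHz, 69.2 kHz, 78.8 kHz, 106.2 kHz

Frequencies that alias to 4.8 kHz are k·fs ± 4.8 kHz for integer k ≥ 0.
k=0: 4.8 kHz.
k=1: 32.2 kHz, 41.8 kHz.
k=2: 69.2 kHz, 78.8 kHz.
k=3: 106.2 kHz, 115.8 kHz.
k=4: 143.2 kHz, 152.8 kHz.
Within [37 kHz, 111.4 kHz]: 41.8 kHz, 69.2 kHz, 78.8 kHz, 106.2 kHz.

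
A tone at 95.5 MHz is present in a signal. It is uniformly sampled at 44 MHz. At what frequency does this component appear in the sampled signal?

7.5 MHz

95.5 MHz mod fs = 7.5 MHz.
7.5 MHz ≤ fs/2 = 22 MHz, appears at 7.5 MHz.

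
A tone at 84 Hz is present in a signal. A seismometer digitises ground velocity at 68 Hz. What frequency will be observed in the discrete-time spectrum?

16 Hz

84 Hz mod fs = 16 Hz.
16 Hz ≤ fs/2 = 34 Hz, appears at 16 Hz.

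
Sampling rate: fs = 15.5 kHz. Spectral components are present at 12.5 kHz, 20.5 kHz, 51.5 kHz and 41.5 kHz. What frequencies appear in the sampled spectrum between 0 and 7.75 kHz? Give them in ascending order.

fs/2 = 7.75 kHz.
12.5 kHz > fs/2 = 7.75 kHz, folds to fs − 12.5 kHz = 3 kHz.
20.5 kHz mod fs = 5 kHz.
5 kHz ≤ fs/2 = 7.75 kHz, appears at 5 kHz.
51.5 kHz mod fs = 5 kHz.
5 kHz ≤ fs/2 = 7.75 kHz, appears at 5 kHz.
41.5 kHz mod fs = 10.5 kHz.
10.5 kHz > fs/2 = 7.75 kHz, folds to fs − 10.5 kHz = 5 kHz.
Distinct values: {3 kHz, 5 kHz}.

3 kHz, 5 kHz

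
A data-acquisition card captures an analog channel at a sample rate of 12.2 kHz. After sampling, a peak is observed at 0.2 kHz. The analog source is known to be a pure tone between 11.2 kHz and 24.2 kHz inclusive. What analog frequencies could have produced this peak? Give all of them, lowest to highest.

12 kHz, 12.4 kHz, 24.2 kHz

Frequencies that alias to 0.2 kHz are k·fs ± 0.2 kHz for integer k ≥ 0.
k=0: 0.2 kHz.
k=1: 12 kHz, 12.4 kHz.
k=2: 24.2 kHz, 24.6 kHz.
k=3: 36.4 kHz, 36.8 kHz.
Within [11.2 kHz, 24.2 kHz]: 12 kHz, 12.4 kHz, 24.2 kHz.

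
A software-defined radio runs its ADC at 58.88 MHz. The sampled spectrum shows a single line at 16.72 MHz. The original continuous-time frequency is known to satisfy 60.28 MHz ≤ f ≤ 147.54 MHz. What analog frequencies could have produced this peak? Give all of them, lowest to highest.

Frequencies that alias to 16.72 MHz are k·fs ± 16.72 MHz for integer k ≥ 0.
k=0: 16.72 MHz.
k=1: 42.16 MHz, 75.6 MHz.
k=2: 101.04 MHz, 134.48 MHz.
k=3: 159.92 MHz, 193.36 MHz.
Within [60.28 MHz, 147.54 MHz]: 75.6 MHz, 101.04 MHz, 134.48 MHz.

75.6 MHz, 101.04 MHz, 134.48 MHz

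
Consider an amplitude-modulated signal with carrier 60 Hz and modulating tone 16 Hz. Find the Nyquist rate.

152 Hz

AM sidebands sit at fc ± fm = 44 Hz and 76 Hz.
Highest-frequency component: 76 Hz.
Nyquist rate = 2 × 76 Hz = 152 Hz.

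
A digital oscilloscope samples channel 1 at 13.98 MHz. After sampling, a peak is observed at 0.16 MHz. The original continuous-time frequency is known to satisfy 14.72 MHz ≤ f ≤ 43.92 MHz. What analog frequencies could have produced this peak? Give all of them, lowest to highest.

27.8 MHz, 28.12 MHz, 41.78 MHz, 42.1 MHz

Frequencies that alias to 0.16 MHz are k·fs ± 0.16 MHz for integer k ≥ 0.
k=0: 0.16 MHz.
k=1: 13.82 MHz, 14.14 MHz.
k=2: 27.8 MHz, 28.12 MHz.
k=3: 41.78 MHz, 42.1 MHz.
k=4: 55.76 MHz, 56.08 MHz.
Within [14.72 MHz, 43.92 MHz]: 27.8 MHz, 28.12 MHz, 41.78 MHz, 42.1 MHz.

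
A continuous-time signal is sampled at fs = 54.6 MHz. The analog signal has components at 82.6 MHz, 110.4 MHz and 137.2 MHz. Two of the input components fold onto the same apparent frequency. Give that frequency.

fs/2 = 27.3 MHz.
82.6 MHz mod fs = 28 MHz.
28 MHz > fs/2 = 27.3 MHz, folds to fs − 28 MHz = 26.6 MHz.
110.4 MHz mod fs = 1.2 MHz.
1.2 MHz ≤ fs/2 = 27.3 MHz, appears at 1.2 MHz.
137.2 MHz mod fs = 28 MHz.
28 MHz > fs/2 = 27.3 MHz, folds to fs − 28 MHz = 26.6 MHz.
82.6 MHz and 137.2 MHz both map to 26.6 MHz.

26.6 MHz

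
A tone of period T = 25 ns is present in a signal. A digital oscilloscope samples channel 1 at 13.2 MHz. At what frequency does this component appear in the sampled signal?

0.4 MHz

T = 25 ns → f = 1/T = 40 MHz.
40 MHz mod fs = 0.4 MHz.
0.4 MHz ≤ fs/2 = 6.6 MHz, appears at 0.4 MHz.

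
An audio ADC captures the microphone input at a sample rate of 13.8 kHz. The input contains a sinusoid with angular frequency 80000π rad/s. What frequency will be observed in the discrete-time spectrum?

1.4 kHz

ω = 80000π rad/s → f = ω/(2π) = 40000 Hz = 40 kHz.
40 kHz mod fs = 12.4 kHz.
12.4 kHz > fs/2 = 6.9 kHz, folds to fs − 12.4 kHz = 1.4 kHz.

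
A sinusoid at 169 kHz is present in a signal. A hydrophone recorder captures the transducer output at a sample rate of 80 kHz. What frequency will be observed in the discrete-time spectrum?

9 kHz

169 kHz mod fs = 9 kHz.
9 kHz ≤ fs/2 = 40 kHz, appears at 9 kHz.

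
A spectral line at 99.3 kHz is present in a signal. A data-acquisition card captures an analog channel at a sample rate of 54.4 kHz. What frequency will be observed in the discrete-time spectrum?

9.5 kHz

99.3 kHz mod fs = 44.9 kHz.
44.9 kHz > fs/2 = 27.2 kHz, folds to fs − 44.9 kHz = 9.5 kHz.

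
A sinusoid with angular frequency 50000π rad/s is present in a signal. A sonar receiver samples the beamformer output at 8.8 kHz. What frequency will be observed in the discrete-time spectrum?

ω = 50000π rad/s → f = ω/(2π) = 25000 Hz = 25 kHz.
25 kHz mod fs = 7.4 kHz.
7.4 kHz > fs/2 = 4.4 kHz, folds to fs − 7.4 kHz = 1.4 kHz.

1.4 kHz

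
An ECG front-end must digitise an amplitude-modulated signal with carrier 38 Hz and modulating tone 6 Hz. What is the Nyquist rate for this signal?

88 Hz

AM sidebands sit at fc ± fm = 32 Hz and 44 Hz.
Highest-frequency component: 44 Hz.
Nyquist rate = 2 × 44 Hz = 88 Hz.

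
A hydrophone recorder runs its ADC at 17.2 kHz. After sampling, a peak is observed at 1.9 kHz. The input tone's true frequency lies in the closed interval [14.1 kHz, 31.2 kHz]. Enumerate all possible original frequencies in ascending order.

Frequencies that alias to 1.9 kHz are k·fs ± 1.9 kHz for integer k ≥ 0.
k=0: 1.9 kHz.
k=1: 15.3 kHz, 19.1 kHz.
k=2: 32.5 kHz, 36.3 kHz.
Within [14.1 kHz, 31.2 kHz]: 15.3 kHz, 19.1 kHz.

15.3 kHz, 19.1 kHz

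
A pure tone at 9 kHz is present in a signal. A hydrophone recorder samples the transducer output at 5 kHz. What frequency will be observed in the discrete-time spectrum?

1 kHz

9 kHz mod fs = 4 kHz.
4 kHz > fs/2 = 2.5 kHz, folds to fs − 4 kHz = 1 kHz.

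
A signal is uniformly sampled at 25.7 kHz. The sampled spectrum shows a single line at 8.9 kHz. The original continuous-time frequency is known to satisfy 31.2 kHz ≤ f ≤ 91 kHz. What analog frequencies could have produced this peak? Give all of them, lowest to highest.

34.6 kHz, 42.5 kHz, 60.3 kHz, 68.2 kHz, 86 kHz

Frequencies that alias to 8.9 kHz are k·fs ± 8.9 kHz for integer k ≥ 0.
k=0: 8.9 kHz.
k=1: 16.8 kHz, 34.6 kHz.
k=2: 42.5 kHz, 60.3 kHz.
k=3: 68.2 kHz, 86 kHz.
k=4: 93.9 kHz, 111.7 kHz.
Within [31.2 kHz, 91 kHz]: 34.6 kHz, 42.5 kHz, 60.3 kHz, 68.2 kHz, 86 kHz.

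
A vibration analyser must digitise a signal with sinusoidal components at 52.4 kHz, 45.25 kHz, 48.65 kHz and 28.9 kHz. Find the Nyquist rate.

Highest-frequency component: 52.4 kHz.
Nyquist rate = 2 × 52.4 kHz = 104.8 kHz.

104.8 kHz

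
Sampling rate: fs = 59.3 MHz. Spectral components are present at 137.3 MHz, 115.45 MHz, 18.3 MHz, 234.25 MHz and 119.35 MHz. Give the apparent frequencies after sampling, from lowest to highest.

fs/2 = 29.65 MHz.
137.3 MHz mod fs = 18.7 MHz.
18.7 MHz ≤ fs/2 = 29.65 MHz, appears at 18.7 MHz.
115.45 MHz mod fs = 56.15 MHz.
56.15 MHz > fs/2 = 29.65 MHz, folds to fs − 56.15 MHz = 3.15 MHz.
18.3 MHz ≤ fs/2 = 29.65 MHz, passes unchanged.
234.25 MHz mod fs = 56.35 MHz.
56.35 MHz > fs/2 = 29.65 MHz, folds to fs − 56.35 MHz = 2.95 MHz.
119.35 MHz mod fs = 0.75 MHz.
0.75 MHz ≤ fs/2 = 29.65 MHz, appears at 0.75 MHz.
Distinct values: {0.75 MHz, 2.95 MHz, 3.15 MHz, 18.3 MHz, 18.7 MHz}.

0.75 MHz, 2.95 MHz, 3.15 MHz, 18.3 MHz, 18.7 MHz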